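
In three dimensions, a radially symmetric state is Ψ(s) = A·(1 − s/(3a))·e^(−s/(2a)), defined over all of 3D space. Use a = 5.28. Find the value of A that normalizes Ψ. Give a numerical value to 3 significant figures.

We need A² ∫|f|² 4πs² ds = 1, taking the integral from 0 to ∞.
The angular integral contributes 4π, leaving ∫₀^∞ s²|Ψ|² ds.
Carrying out the integral gives A² · 8·π·a^3/3.
Setting this equal to 1 gives A² = 1/(8·π·a^3/3).
Plugging in a = 5.28 yields A = 0.02848.

A ≈ 0.0285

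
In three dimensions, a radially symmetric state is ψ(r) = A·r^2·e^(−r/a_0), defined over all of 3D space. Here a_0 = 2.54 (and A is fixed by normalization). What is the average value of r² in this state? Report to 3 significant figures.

The expectation value is the |ψ|²-weighted average of r^2: ∫ r^2|ψ|² 4πr² dr.
Using ∫₀^∞ rⁿ e^(−αr) dr = n!/αⁿ⁺¹, evaluating both integrals, ⟨r²⟩ = 14·a_0^2.
Putting a_0 = 2.54 gives 90.32.

⟨r^2⟩ ≈ 90.3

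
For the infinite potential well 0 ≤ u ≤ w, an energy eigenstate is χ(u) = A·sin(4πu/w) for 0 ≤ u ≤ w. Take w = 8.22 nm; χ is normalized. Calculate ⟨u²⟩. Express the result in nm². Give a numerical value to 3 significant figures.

⟨u²⟩ = ∫ u^2 |χ|² du over the full domain.
With ∫₀^w sin²(nπu/w) du = w/2, the ratio of the moment integral to the normalization integral gives ⟨u²⟩ = -w^2/(32·π^2) + w^2/3.
With w = 8.22, ⟨u^2⟩ = 22.31.

⟨u^2⟩ ≈ 22.3 nm^2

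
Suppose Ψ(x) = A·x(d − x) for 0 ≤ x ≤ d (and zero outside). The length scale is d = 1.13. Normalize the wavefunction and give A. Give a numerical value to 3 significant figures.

A ≈ 4.04

We need A² ∫|f|² dx = 1, taking the integral from 0 to d.
Expanding the polynomial and integrating term by term, ∫|Ψ|² dx = A²·(d^5/30).
Setting this equal to 1 gives A² = 1/(d^5/30).
Substituting d = 1.13 gives A² = 16.28, so A = 4.035.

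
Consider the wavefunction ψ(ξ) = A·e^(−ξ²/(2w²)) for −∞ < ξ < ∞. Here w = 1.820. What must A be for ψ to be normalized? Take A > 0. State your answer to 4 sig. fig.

A ≈ 0.5568

The normalization condition is ∫|ψ|² dξ = 1 from −∞ to ∞.
With ψ = A·e^(−ξ²/(2w²)), the integral evaluates to A²·[√(π)·w].
Plugging in w = 1.820 yields A = 0.55677.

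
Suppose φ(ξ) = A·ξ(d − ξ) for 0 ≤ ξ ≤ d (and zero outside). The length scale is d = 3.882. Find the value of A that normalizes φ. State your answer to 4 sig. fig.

We need A² ∫|f|² dξ = 1, taking the integral from 0 to d.
With φ = A·ξ(d − ξ), the integral evaluates to A²·[d^5/30].
With d = 3.882: A² = 0.034029 and A = 0.18447.

A ≈ 0.1845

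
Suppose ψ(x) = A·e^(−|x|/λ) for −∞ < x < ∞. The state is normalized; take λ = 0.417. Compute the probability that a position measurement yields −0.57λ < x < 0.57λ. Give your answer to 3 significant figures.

P = ∫_{−0.57λ}^{0.57λ} |ψ(x)|² dx.
The normalization integral ∫|ψ|²dx over the whole domain equals λ·A², and A² cancels in the ratio.
Both integrals are even about x = 0, so only the x ≥ 0 halves are needed (the factors of 2 cancel). Substituting u = x/λ, A² and the length scale cancel in the ratio: P = ∫_{0}^{0.57} e^(-2·u) du / ∫_{0}^{∞} e^(-2·u) du.
With ∫ e^(-2·u) du = -e^(-2·u)/2 + C, the region integral is 1/2 - e^(-57/50)/2 and the full one is 1/2.
Taking the ratio, P = 0.6802.

P ≈ 0.680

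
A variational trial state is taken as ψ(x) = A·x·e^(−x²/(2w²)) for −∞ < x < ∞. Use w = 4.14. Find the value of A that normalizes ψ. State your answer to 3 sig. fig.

The normalization condition is ∫|ψ|² dx = 1 from −∞ to ∞.
Using the Gaussian integral ∫_{−∞}^{∞} e^(−αx²) dx = √(π/α), with ψ = A·x·e^(−x²/(2w²)), the integral evaluates to A²·[√(π)·w^3/2].
Hence A² = 1/[√(π)·w^3/2].
Substituting w = 4.14 gives A² = 0.01590, so A = 0.1261.

A ≈ 0.126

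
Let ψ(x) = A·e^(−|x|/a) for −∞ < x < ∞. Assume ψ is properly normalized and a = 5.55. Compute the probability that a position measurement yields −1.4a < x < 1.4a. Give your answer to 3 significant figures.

P ≈ 0.939

|ψ|² is the probability density, so P = ∫_{−1.4a}^{1.4a} |ψ|² dx.
The normalization integral ∫|ψ|²dx over the whole domain equals a·A², and A² cancels in the ratio.
By symmetry take twice the x ≥ 0 contribution in numerator and denominator; the 2's cancel. Substituting u = x/a, A² and the length scale cancel in the ratio: P = ∫_{0}^{1.4} e^(-2·u) du / ∫_{0}^{∞} e^(-2·u) du.
An antiderivative of e^(-2·u) is -e^(-2·u)/2; evaluating from 0 to 1.4 gives 1/2 - e^(-14/5)/2, while the full integral is 1/2.
Evaluating gives P = 0.9392.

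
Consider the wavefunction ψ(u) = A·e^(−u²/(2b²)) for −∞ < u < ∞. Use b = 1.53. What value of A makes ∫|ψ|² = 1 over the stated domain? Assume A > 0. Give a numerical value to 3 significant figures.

A ≈ 0.607

Normalization requires ∫|ψ|² du = 1, integrated from −∞ to ∞.
With ∫_{−∞}^{∞} u^(2m) e^(−αu²) du = (2m−1)!!·√π / (2^m α^(m+1/2)), carrying out the integral gives A² · √(π)·b.
Hence A² = 1/[√(π)·b].
Substituting b = 1.53 gives A² = 0.3688, so A = 0.6072.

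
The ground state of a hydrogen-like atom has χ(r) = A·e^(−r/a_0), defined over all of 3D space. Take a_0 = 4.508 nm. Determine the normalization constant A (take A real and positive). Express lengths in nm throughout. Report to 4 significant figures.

A ≈ 0.05895 nm^(-3/2)

Require ∫ |χ|² 4πr² dr = 1 over the whole domain.
The angular integral contributes 4π, leaving ∫₀^∞ r²|χ|² dr.
Carrying out the integral gives A² · π·a_0^3.
Substituting a_0 = 4.508 gives A² = 0.0034745, so A = 0.058945.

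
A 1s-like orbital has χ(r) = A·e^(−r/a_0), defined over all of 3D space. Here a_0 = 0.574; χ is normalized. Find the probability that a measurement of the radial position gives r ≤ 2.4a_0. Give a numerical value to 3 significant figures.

P ≈ 0.857

P = ∫ |χ|² 4πr² dr over r ≤ 2.4a_0.
A² is fixed by ∫₀^∞ 4πr²|χ|² dr = 1, i.e. A² = (π·a_0^3)^(−1).
Let u = r/a_0; then A², 4π and the length scale all cancel, so P = ∫_{0}^{2.4} u^2·e^(-2·u) du ÷ ∫_{0}^{∞} u^2·e^(-2·u) du.
An antiderivative of u^2·e^(-2·u) is -(2·u^2 + 2·u + 1)·e^(-2·u)/4; evaluating from 0 to 2.4 gives 1/4 - 433·e^(-24/5)/100, while the full integral is 1/4.
The region integral divided by the full integral gives P = 0.8575.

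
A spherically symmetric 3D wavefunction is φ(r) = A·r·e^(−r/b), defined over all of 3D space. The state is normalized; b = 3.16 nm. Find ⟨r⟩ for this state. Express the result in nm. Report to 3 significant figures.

⟨r⟩ = ∫ r |φ|² 4πr² dr over the full domain.
With ∫₀^∞ r^5 e^(−αr) dr = 5!/α^6, since the A² factors cancel between numerator and denominator, ⟨r⟩ = 5·b/2.
With b = 3.16, ⟨r⟩ = 7.900.

⟨r⟩ ≈ 7.90 nm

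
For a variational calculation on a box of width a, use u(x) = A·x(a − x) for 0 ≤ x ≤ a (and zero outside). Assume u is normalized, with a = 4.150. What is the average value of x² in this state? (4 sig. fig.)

The expectation value is the |u|²-weighted average of x^2: ∫ x^2|u|² dx.
Expanding the polynomial and integrating term by term, since the A² factors cancel between numerator and denominator, ⟨x²⟩ = 2·a^2/7.
Putting a = 4.150 gives 4.9207.

⟨x^2⟩ ≈ 4.921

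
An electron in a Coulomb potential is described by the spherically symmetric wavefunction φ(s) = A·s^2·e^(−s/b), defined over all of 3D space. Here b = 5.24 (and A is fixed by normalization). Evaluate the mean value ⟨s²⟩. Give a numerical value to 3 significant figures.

The expectation value is the |φ|²-weighted average of s^2: ∫ s^2|φ|² 4πs² ds.
Using ∫₀^∞ sⁿ e^(−αs) ds = n!/αⁿ⁺¹, the ratio of the moment integral to the normalization integral gives ⟨s²⟩ = 14·b^2.
Putting b = 5.24 gives 384.4.

⟨s^2⟩ ≈ 384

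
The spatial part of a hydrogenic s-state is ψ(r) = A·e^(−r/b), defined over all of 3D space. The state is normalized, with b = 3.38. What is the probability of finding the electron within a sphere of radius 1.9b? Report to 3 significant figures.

P ≈ 0.731

With dV = 4πr²dr, the probability is ∫|ψ|² dV over r ≤ 1.9b.
A² is fixed by ∫₀^∞ 4πr²|ψ|² dr = 1, i.e. A² = (π·b^3)^(−1).
Let u = r/b; then A², 4π and the length scale all cancel, so P = ∫_{0}^{1.9} u^2·e^(-2·u) du ÷ ∫_{0}^{∞} u^2·e^(-2·u) du.
With ∫ u^2·e^(-2·u) du = -(2·u^2 + 2·u + 1)·e^(-2·u)/4 + C, the region integral is 1/4 - 601·e^(-19/5)/200 and the full one is 1/4.
Taking the ratio yields P = 0.7311.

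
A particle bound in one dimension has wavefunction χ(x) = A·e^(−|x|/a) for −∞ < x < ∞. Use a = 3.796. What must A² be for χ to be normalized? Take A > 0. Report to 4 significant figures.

The normalization condition is ∫|χ|² dx = 1 from −∞ to ∞.
The integral (without the A² prefactor) comes out to a.
With a = 3.796: A² = 0.26344 and A = 0.51326.

A^2 ≈ 0.2634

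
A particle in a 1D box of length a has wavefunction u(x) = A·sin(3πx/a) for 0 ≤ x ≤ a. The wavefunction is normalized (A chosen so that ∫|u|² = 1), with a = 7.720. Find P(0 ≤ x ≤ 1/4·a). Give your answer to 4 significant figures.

The probability is P = ∫ |u|² dx over [0, 1/4·a].
Since A² = 1/(a/2), this is the region integral divided by the full normalization integral.
In terms of t = x/a (A² and the length scale cancel between numerator and denominator), P = [∫_{0}^{1/4} sin(3·π·t)^2 dt] / [∫_{0}^{1} sin(3·π·t)^2 dt].
An antiderivative of sin(3·π·t)^2 is t/2 - sin(6·π·t)/(12·π); evaluating from 0 to 1/4 gives 1/(12·π) + 1/8, while the full integral is 1/2.
Taking the ratio, P = (2 + 3·π)/(12·π).

P ≈ 0.3031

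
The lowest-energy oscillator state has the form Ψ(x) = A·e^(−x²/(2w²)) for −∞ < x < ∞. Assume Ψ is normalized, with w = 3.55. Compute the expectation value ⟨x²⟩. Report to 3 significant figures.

By definition ⟨x²⟩ = ∫ x^2 |Ψ(x)|² dx.
Evaluating both integrals, ⟨x²⟩ = w^2/2.
With w = 3.55, ⟨x^2⟩ = 6.301.

⟨x^2⟩ ≈ 6.30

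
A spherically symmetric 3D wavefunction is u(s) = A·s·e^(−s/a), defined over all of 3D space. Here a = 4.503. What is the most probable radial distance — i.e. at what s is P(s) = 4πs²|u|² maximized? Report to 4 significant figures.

s ≈ 9.006

Differentiate P(s) = 4πs²|u|² with respect to s and set to zero.
This gives s = 2·a.
With a = 4.503, the most probable radial distance is 9.0060.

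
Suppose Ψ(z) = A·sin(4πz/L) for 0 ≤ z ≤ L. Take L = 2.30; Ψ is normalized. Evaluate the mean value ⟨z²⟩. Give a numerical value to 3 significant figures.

⟨z^2⟩ ≈ 1.75

⟨z²⟩ = ∫ z^2 |Ψ|² dz over the full domain.
With ∫₀^L sin²(nπz/L) dz = L/2, the ratio of the moment integral to the normalization integral gives ⟨z²⟩ = -L^2/(32·π^2) + L^2/3.
With L = 2.30, ⟨z^2⟩ = 1.747.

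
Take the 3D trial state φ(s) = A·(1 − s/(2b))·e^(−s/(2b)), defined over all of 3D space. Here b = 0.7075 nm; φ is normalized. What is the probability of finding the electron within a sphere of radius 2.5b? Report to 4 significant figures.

P ≈ 0.05538

With dV = 4πs²ds, the probability is ∫|φ|² dV over s ≤ 2.5b.
The full normalization integral is A²·[8·π·b^3] = 1, fixing A².
Let u = s/b; then A², 4π and the length scale all cancel, so P = ∫_{0}^{2.5} u^2·(1 - u/2)^2·e^(-u) du ÷ ∫_{0}^{∞} u^2·(1 - u/2)^2·e^(-u) du.
With ∫ u^2·(1 - u/2)^2·e^(-u) du = -(u^4/4 + u^2 + 2·u + 2)·e^(-u) + C, the region integral is 2 - 1473·e^(-5/2)/64 and the full one is 2.
The region integral divided by the full integral gives P = 0.055381.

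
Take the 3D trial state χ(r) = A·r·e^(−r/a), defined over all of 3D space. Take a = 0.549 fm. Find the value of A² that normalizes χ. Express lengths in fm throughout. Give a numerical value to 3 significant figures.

Normalization requires ∫|χ|² 4πr² dr = 1, integrated from 0 to ∞.
(Spherical symmetry: dV = 4πr² dr.)
Recall ∫₀^∞ r^m e^(−r/β) dr = m!·β^(m+1), carrying out the integral gives A² · 3·π·a^5.
Plugging in a = 0.549 yields A = 1.459.

A^2 ≈ 2.13 fm^(-5)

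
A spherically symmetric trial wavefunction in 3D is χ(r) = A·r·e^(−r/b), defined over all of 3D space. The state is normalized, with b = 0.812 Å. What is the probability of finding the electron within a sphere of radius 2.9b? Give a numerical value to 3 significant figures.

Integrate the radial probability density 4πr²|χ|² over r ≤ 2.9b.
A² is fixed by ∫₀^∞ 4πr²|χ|² dr = 1, i.e. A² = (3·π·b^5)^(−1).
Substituting u = r/b, A², 4π and the length scale all cancel in the ratio: P = ∫_{0}^{2.9} u^4·e^(-2·u) du / ∫_{0}^{∞} u^4·e^(-2·u) du.
An antiderivative of u^4·e^(-2·u) is -(u^4/2 + u^3 + 3·u^2/2 + 3·u/2 + 3/4)·e^(-2·u); evaluating from 0 to 2.9 gives ≈ 0.51546, while the full integral is 3/4.
Taking the ratio yields P = 0.6873.

P ≈ 0.687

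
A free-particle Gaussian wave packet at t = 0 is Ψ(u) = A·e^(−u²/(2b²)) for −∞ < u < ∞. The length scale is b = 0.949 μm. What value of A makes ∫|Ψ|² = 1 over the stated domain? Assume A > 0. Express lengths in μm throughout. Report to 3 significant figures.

Normalization requires ∫|Ψ|² du = 1, integrated from −∞ to ∞.
With Ψ = A·e^(−u²/(2b²)), the integral evaluates to A²·[√(π)·b].
Setting this equal to 1 gives A² = 1/(√(π)·b).
With b = 0.949: A² = 0.5945 and A = 0.7710.

A ≈ 0.771 μm^(-1/2)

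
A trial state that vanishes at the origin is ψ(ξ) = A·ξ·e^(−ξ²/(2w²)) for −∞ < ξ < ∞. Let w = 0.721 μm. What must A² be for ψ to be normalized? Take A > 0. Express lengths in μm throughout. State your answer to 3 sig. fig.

A^2 ≈ 3.01 μm^(-3)

We need A² ∫|f|² dξ = 1, taking the integral from −∞ to ∞.
Differentiating ∫e^(−αξ²) dξ = √(π/α) under α to get the higher moments, with ψ = A·ξ·e^(−ξ²/(2w²)), the integral evaluates to A²·[√(π)·w^3/2].
Setting this equal to 1 gives A² = 1/(√(π)·w^3/2).
Substituting w = 0.721 gives A² = 3.011, so A = 1.735.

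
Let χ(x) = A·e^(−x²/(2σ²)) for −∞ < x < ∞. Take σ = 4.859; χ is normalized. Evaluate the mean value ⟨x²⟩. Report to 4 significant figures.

⟨x²⟩ = ∫ x^2 |χ|² dx over the full domain.
Using the Gaussian integral ∫_{−∞}^{∞} e^(−αx²) dx = √(π/α), evaluating both integrals, ⟨x²⟩ = σ^2/2.
With σ = 4.859, ⟨x^2⟩ = 11.805.

⟨x^2⟩ ≈ 11.80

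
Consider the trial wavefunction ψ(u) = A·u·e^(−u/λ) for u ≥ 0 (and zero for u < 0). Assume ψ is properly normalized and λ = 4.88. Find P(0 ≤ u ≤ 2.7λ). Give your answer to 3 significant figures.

P ≈ 0.905

The probability is P = ∫ |ψ|² du over [0, 2.7λ].
The normalization integral ∫|ψ|²du over the whole domain equals λ^3/4·A², and A² cancels in the ratio.
Substituting t = u/λ, A² and the length scale cancel in the ratio: P = ∫_{0}^{2.7} t^2·e^(-2·t) dt / ∫_{0}^{∞} t^2·e^(-2·t) dt.
An antiderivative of t^2·e^(-2·t) is -(2·t^2 + 2·t + 1)·e^(-2·t)/4; evaluating from 0 to 2.7 gives 1/4 - 1049·e^(-27/5)/200, while the full integral is 1/4.
The result is P = 0.9052.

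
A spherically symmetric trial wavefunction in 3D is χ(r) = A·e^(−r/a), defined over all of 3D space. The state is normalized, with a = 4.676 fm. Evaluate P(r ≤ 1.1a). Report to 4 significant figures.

Integrate the radial probability density 4πr²|χ|² over r ≤ 1.1a.
The full normalization integral is A²·[π·a^3] = 1, fixing A².
Substituting u = r/a, A², 4π and the length scale all cancel in the ratio: P = ∫_{0}^{1.1} u^2·e^(-2·u) du / ∫_{0}^{∞} u^2·e^(-2·u) du.
With ∫ u^2·e^(-2·u) du = -(2·u^2 + 2·u + 1)·e^(-2·u)/4 + C, the region integral is 1/4 - 281·e^(-11/5)/200 and the full one is 1/4.
Taking the ratio yields P = 0.37729.

P ≈ 0.3773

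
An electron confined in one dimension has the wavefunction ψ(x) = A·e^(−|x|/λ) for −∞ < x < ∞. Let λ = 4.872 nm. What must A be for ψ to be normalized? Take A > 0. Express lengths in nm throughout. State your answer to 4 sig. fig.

A ≈ 0.4531 nm^(-1/2)

Normalization requires ∫|ψ|² dx = 1, integrated from −∞ to ∞.
With ∫₀^∞ x^0 e^(−αx) dx = 0!/α^1, the integral (without the A² prefactor) comes out to λ.
Setting this equal to 1 gives A² = 1/(λ).
Substituting λ = 4.872 gives A² = 0.20525, so A = 0.45305.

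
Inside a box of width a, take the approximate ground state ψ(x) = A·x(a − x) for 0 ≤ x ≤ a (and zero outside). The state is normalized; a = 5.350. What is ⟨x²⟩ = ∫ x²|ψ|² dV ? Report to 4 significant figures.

⟨x^2⟩ ≈ 8.178

By definition ⟨x²⟩ = ∫ x^2 |ψ(x)|² dx.
Since the A² factors cancel between numerator and denominator, ⟨x²⟩ = 2·a^2/7.
With a = 5.350, ⟨x^2⟩ = 8.1779.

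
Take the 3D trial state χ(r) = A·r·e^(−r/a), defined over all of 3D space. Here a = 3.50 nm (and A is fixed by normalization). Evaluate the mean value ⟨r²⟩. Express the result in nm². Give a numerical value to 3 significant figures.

⟨r²⟩ = ∫ r^2 |χ|² 4πr² dr over the full domain.
Using ∫₀^∞ rⁿ e^(−αr) dr = n!/αⁿ⁺¹, the ratio of the moment integral to the normalization integral gives ⟨r²⟩ = 15·a^2/2.
Putting a = 3.50 gives 91.88.

⟨r^2⟩ ≈ 91.9 nm^2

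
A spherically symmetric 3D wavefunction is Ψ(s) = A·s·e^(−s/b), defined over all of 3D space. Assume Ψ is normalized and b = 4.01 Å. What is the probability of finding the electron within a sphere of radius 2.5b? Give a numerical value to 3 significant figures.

With dV = 4πs²ds, the probability is ∫|Ψ|² dV over s ≤ 2.5b.
A² is fixed by ∫₀^∞ 4πs²|Ψ|² ds = 1, i.e. A² = (3·π·b^5)^(−1).
Substituting u = s/b, A², 4π and the length scale all cancel in the ratio: P = ∫_{0}^{2.5} u^4·e^(-2·u) du / ∫_{0}^{∞} u^4·e^(-2·u) du.
Using ∫ u^4·e^(-2·u) du = -(u^4/2 + u^3 + 3·u^2/2 + 3·u/2 + 3/4)·e^(-2·u), the numerator is 3/4 - 1569·e^(-5)/32 and the denominator is 3/4.
This evaluates to P = 0.5595.

P ≈ 0.560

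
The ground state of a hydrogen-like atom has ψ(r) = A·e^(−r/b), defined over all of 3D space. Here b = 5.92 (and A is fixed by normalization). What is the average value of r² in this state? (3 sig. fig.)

⟨r^2⟩ ≈ 105

By definition ⟨r²⟩ = ∫ r^2 |ψ(r)|² 4πr² dr.
The ratio of the moment integral to the normalization integral gives ⟨r²⟩ = 3·b^2.
With b = 5.92, ⟨r^2⟩ = 105.1.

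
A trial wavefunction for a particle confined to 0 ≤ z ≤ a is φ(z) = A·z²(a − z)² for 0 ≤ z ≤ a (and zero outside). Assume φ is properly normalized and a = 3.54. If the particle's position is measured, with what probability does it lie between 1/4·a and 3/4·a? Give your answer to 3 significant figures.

The probability is P = ∫ |φ|² dz over [1/4·a, 3/4·a].
Since A² = 1/(a^9/630), this is the region integral divided by the full normalization integral.
Let u = z/a; then A² and the length scale cancel, so P = ∫_{1/4}^{3/4} u^4·(1 - u)^4 du ÷ ∫_{0}^{1} u^4·(1 - u)^4 du.
With ∫ u^4·(1 - u)^4 du = u^5·(70·u^4 - 315·u^3 + 540·u^2 - 420·u + 126)/630 + C, the region integral is ≈ 0.0014320 and the full one is 1/630.
This works out to P = 0.9021.

P ≈ 0.902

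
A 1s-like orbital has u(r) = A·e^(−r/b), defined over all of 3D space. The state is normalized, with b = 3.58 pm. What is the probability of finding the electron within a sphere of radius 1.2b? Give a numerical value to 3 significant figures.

P ≈ 0.430

Integrate the radial probability density 4πr²|u|² over r ≤ 1.2b.
The full normalization integral is A²·[π·b^3] = 1, fixing A².
In terms of t = r/b (A², 4π and the length scale all cancel between numerator and denominator), P = [∫_{0}^{1.2} t^2·e^(-2·t) dt] / [∫_{0}^{∞} t^2·e^(-2·t) dt].
An antiderivative of t^2·e^(-2·t) is -(2·t^2 + 2·t + 1)·e^(-2·t)/4; evaluating from 0 to 1.2 gives 1/4 - 157·e^(-12/5)/100, while the full integral is 1/4.
This evaluates to P = 0.4303.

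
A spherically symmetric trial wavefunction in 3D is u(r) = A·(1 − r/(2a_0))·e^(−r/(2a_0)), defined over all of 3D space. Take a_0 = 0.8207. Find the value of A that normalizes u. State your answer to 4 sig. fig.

We need A² ∫|f|² 4πr² dr = 1, taking the integral from 0 to ∞.
∫|u|² 4πr² dr = A²·(8·π·a_0^3).
Hence A² = 1/[8·π·a_0^3].
Plugging in a_0 = 0.8207 yields A = 0.26829.

A ≈ 0.2683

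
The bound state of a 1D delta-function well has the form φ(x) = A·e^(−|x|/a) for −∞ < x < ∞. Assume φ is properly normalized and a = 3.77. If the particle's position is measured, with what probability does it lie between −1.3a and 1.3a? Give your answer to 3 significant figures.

P ≈ 0.926

P = ∫_{−1.3a}^{1.3a} |φ(x)|² dx.
The normalization integral ∫|φ|²dx over the whole domain equals a·A², and A² cancels in the ratio.
Both integrals are even about x = 0, so only the x ≥ 0 halves are needed (the factors of 2 cancel). Substituting u = x/a, A² and the length scale cancel in the ratio: P = ∫_{0}^{1.3} e^(-2·u) du / ∫_{0}^{∞} e^(-2·u) du.
An antiderivative of e^(-2·u) is -e^(-2·u)/2; evaluating from 0 to 1.3 gives 1/2 - e^(-13/5)/2, while the full integral is 1/2.
The result is P = 0.9257.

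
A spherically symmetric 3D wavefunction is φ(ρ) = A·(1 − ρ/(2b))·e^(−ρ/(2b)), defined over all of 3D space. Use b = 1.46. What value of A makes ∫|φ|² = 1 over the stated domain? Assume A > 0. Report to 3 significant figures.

The normalization condition is ∫|φ|² 4πρ² dρ = 1 from 0 to ∞.
(Spherical symmetry: dV = 4πρ² dρ.)
The integral (without the A² prefactor) comes out to 8·π·b^3.
Hence A² = 1/[8·π·b^3].
Plugging in b = 1.46 yields A = 0.1131.

A ≈ 0.113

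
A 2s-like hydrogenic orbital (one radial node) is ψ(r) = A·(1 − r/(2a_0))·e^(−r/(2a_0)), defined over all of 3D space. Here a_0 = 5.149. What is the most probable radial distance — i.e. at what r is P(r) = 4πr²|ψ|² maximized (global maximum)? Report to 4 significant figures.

r ≈ 26.96

The maximum of P(r) = 4πr²|ψ|² occurs where its derivative vanishes.
Solving yields r = a_0·(√(5) + 3).
With a_0 = 5.149, the most probable radial distance is 26.961.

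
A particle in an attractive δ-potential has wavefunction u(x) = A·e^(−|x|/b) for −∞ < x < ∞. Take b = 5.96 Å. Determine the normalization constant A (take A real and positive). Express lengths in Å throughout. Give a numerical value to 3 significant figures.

A ≈ 0.410 Å^(-1/2)

We need A² ∫|f|² dx = 1, taking the integral from −∞ to ∞.
Carrying out the integral gives A² · b.
Setting this equal to 1 gives A² = 1/(b).
Substituting b = 5.96 gives A² = 0.1678, so A = 0.4096.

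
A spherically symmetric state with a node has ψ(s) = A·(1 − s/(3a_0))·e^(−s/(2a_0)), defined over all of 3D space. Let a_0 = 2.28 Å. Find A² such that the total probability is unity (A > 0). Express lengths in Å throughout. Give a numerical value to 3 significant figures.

The normalization condition is ∫|ψ|² 4πs² ds = 1 from 0 to ∞.
In 3D with spherical symmetry the volume element is 4πs² ds.
Carrying out the integral gives A² · 8·π·a_0^3/3.
So A² = (8·π·a_0^3/3)^(−1).
Plugging in a_0 = 2.28 yields A = 0.1004.

A^2 ≈ 0.0101 Å^(-3)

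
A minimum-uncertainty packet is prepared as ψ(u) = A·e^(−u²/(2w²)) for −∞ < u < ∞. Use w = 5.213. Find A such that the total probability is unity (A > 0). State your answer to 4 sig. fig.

The normalization condition is ∫|ψ|² du = 1 from −∞ to ∞.
With ψ = A·e^(−u²/(2w²)), the integral evaluates to A²·[√(π)·w].
Hence A² = 1/[√(π)·w].
Substituting w = 5.213 gives A² = 0.10823, so A = 0.32898.

A ≈ 0.3290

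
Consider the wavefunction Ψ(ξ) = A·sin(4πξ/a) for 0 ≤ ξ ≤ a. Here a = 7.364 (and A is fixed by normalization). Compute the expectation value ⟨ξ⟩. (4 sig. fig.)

⟨ξ⟩ ≈ 3.682

By definition ⟨ξ⟩ = ∫ ξ |Ψ(ξ)|² dξ.
With ∫₀^a sin²(nπξ/a) dξ = a/2, the ratio of the moment integral to the normalization integral gives ⟨ξ⟩ = a/2.
Putting a = 7.364 gives 3.6820.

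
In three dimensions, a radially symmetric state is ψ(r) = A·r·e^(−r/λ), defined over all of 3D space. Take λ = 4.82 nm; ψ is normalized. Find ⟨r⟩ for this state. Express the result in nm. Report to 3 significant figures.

⟨r⟩ ≈ 12.1 nm

The expectation value is the |ψ|²-weighted average of r: ∫ r|ψ|² 4πr² dr.
Evaluating both integrals, ⟨r⟩ = 5·λ/2.
With λ = 4.82, ⟨r⟩ = 12.05.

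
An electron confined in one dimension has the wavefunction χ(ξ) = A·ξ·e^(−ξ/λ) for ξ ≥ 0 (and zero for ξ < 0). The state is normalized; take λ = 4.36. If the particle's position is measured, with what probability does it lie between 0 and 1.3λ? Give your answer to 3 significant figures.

P ≈ 0.482

The probability is P = ∫ |χ|² dξ over [0, 1.3λ].
Since A² = 1/(λ^3/4), this is the region integral divided by the full normalization integral.
Let u = ξ/λ; then A² and the length scale cancel, so P = ∫_{0}^{1.3} u^2·e^(-2·u) du ÷ ∫_{0}^{∞} u^2·e^(-2·u) du.
An antiderivative of u^2·e^(-2·u) is -(2·u^2 + 2·u + 1)·e^(-2·u)/4; evaluating from 0 to 1.3 gives 1/4 - 349·e^(-13/5)/200, while the full integral is 1/4.
Taking the ratio, P = 0.4816.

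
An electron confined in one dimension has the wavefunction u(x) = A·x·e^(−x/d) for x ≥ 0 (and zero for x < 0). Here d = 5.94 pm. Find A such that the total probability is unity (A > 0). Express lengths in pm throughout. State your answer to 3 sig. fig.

Normalization requires ∫|u|² dx = 1, integrated from 0 to ∞.
The integral (without the A² prefactor) comes out to d^3/4.
Hence A² = 1/[d^3/4].
Substituting d = 5.94 gives A² = 0.01909, so A = 0.1381.

A ≈ 0.138 pm^(-3/2)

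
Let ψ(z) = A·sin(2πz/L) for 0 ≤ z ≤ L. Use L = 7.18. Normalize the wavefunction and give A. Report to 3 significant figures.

A ≈ 0.528

Normalization requires ∫|ψ|² dz = 1, integrated from 0 to L.
The integral (without the A² prefactor) comes out to L/2.
Hence A² = 1/[L/2].
With L = 7.18: A² = 0.2786 and A = 0.5278.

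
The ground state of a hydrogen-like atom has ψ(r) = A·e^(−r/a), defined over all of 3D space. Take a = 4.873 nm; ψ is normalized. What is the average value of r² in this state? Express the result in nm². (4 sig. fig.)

⟨r^2⟩ ≈ 71.24 nm^2

The expectation value is the |ψ|²-weighted average of r^2: ∫ r^2|ψ|² 4πr² dr.
With ∫₀^∞ r^4 e^(−αr) dr = 4!/α^5, since the A² factors cancel between numerator and denominator, ⟨r²⟩ = 3·a^2.
With a = 4.873, ⟨r^2⟩ = 71.238.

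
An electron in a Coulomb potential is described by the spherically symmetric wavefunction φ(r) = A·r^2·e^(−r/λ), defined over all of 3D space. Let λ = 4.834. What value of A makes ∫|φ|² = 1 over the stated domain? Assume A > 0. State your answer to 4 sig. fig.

Normalization requires ∫|φ|² 4πr² dr = 1, integrated from 0 to ∞.
The angular integral contributes 4π, leaving ∫₀^∞ r²|φ|² dr.
With φ = A·r^2·e^(−r/λ), the integral evaluates to A²·[45·π·λ^7/2].
Hence A² = 1/[45·π·λ^7/2].
Substituting λ = 4.834 gives A² = 2.2936E-7, so A = 0.00047892.

A ≈ 0.0004789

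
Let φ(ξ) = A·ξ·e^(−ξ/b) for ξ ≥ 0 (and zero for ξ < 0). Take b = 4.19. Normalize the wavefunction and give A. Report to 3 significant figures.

Require ∫ |φ|² dξ = 1 over the whole domain.
Using ∫₀^∞ ξⁿ e^(−αξ) dξ = n!/αⁿ⁺¹, carrying out the integral gives A² · b^3/4.
Substituting b = 4.19 gives A² = 0.05438, so A = 0.2332.

A ≈ 0.233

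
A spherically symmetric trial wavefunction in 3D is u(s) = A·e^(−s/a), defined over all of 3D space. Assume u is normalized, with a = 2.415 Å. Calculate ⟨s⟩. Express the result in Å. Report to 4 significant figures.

The expectation value is the |u|²-weighted average of s: ∫ s|u|² 4πs² ds.
Since the A² factors cancel between numerator and denominator, ⟨s⟩ = 3·a/2.
With a = 2.415, ⟨s⟩ = 3.6225.

⟨s⟩ ≈ 3.623 Å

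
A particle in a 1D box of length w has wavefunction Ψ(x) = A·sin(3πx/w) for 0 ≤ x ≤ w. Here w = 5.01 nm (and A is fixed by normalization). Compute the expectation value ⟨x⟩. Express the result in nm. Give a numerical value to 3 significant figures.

⟨x⟩ = ∫ x |Ψ|² dx over the full domain.
Using sin²θ = (1 − cos 2θ)/2, since the A² factors cancel between numerator and denominator, ⟨x⟩ = w/2.
With w = 5.01, ⟨x⟩ = 2.505.

⟨x⟩ ≈ 2.51 nm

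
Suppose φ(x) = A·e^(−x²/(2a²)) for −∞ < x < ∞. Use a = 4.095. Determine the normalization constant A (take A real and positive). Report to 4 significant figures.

A ≈ 0.3712

The normalization condition is ∫|φ|² dx = 1 from −∞ to ∞.
Carrying out the integral gives A² · √(π)·a.
So A² = (√(π)·a)^(−1).
With a = 4.095: A² = 0.13778 and A = 0.37118.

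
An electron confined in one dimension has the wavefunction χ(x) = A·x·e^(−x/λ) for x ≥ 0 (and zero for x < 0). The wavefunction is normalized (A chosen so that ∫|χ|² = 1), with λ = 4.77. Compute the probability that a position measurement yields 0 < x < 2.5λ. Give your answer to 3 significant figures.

The probability is P = ∫ |χ|² dx over [0, 2.5λ].
The normalization integral ∫|χ|²dx over the whole domain equals λ^3/4·A², and A² cancels in the ratio.
Let u = x/λ; then A² and the length scale cancel, so P = ∫_{0}^{2.5} u^2·e^(-2·u) du ÷ ∫_{0}^{∞} u^2·e^(-2·u) du.
With ∫ u^2·e^(-2·u) du = -(2·u^2 + 2·u + 1)·e^(-2·u)/4 + C, the region integral is 1/4 - 37·e^(-5)/8 and the full one is 1/4.
The result is P = 0.8753.

P ≈ 0.875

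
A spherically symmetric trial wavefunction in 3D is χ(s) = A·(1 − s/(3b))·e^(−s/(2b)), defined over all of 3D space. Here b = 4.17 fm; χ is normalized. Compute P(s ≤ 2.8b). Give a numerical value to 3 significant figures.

P ≈ 0.353

Integrate the radial probability density 4πs²|χ|² over s ≤ 2.8b.
The full normalization integral is A²·[8·π·b^3/3] = 1, fixing A².
In terms of u = s/b (A², 4π and the length scale all cancel between numerator and denominator), P = [∫_{0}^{2.8} u^2·(1 - u/3)^2·e^(-u) du] / [∫_{0}^{∞} u^2·(1 - u/3)^2·e^(-u) du].
With ∫ u^2·(1 - u/3)^2·e^(-u) du = (-u^4 + 2·u^3 - 3·u^2 - 6·u - 6)·e^(-u)/9 + C, the region integral is ≈ 0.23504 and the full one is 2/3.
Taking the ratio yields P = 0.3526.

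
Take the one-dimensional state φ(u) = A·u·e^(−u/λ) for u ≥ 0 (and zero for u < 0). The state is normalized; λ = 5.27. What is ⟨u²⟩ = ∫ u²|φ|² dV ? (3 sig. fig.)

⟨u^2⟩ ≈ 83.3

By definition ⟨u²⟩ = ∫ u^2 |φ(u)|² du.
Using ∫₀^∞ uⁿ e^(−αu) du = n!/αⁿ⁺¹, evaluating both integrals, ⟨u²⟩ = 3·λ^2.
Putting λ = 5.27 gives 83.32.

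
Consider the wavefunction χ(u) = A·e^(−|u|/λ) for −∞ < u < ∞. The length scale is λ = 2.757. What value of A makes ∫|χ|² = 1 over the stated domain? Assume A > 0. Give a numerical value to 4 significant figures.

A ≈ 0.6023

The normalization condition is ∫|χ|² du = 1 from −∞ to ∞.
With ∫₀^∞ u^0 e^(−αu) du = 0!/α^1, ∫|χ|² du = A²·(λ).
Substituting λ = 2.757 gives A² = 0.36271, so A = 0.60226.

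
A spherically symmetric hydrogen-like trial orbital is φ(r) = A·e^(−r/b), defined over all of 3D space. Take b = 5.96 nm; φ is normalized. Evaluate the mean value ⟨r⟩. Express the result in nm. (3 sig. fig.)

⟨r⟩ ≈ 8.94 nm

⟨r⟩ = ∫ r |φ|² 4πr² dr over the full domain.
With ∫₀^∞ r^3 e^(−αr) dr = 3!/α^4, since the A² factors cancel between numerator and denominator, ⟨r⟩ = 3·b/2.
With b = 5.96, ⟨r⟩ = 8.940.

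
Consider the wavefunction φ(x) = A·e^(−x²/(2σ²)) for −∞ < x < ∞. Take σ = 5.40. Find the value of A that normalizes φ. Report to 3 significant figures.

We need A² ∫|f|² dx = 1, taking the integral from −∞ to ∞.
Differentiating ∫e^(−αx²) dx = √(π/α) under α to get the higher moments, the integral (without the A² prefactor) comes out to √(π)·σ.
So A² = (√(π)·σ)^(−1).
With σ = 5.40: A² = 0.1045 and A = 0.3232.

A ≈ 0.323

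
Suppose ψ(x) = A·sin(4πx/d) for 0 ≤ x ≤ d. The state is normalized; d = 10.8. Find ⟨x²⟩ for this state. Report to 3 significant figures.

By definition ⟨x²⟩ = ∫ x^2 |ψ(x)|² dx.
The ratio of the moment integral to the normalization integral gives ⟨x²⟩ = -d^2/(32·π^2) + d^2/3.
Putting d = 10.8 gives 38.51.

⟨x^2⟩ ≈ 38.5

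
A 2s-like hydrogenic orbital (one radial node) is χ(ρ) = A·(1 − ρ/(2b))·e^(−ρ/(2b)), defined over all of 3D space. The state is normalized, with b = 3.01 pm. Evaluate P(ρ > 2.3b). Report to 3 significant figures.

With dV = 4πρ²dρ, the probability is ∫|χ|² dV over ρ > 2.3b.
The full normalization integral is A²·[8·π·b^3] = 1, fixing A².
In terms of u = ρ/b (A², 4π and the length scale all cancel between numerator and denominator), P = [∫_{2.3}^{∞} u^2·(1 - u/2)^2·e^(-u) du] / [∫_{0}^{∞} u^2·(1 - u/2)^2·e^(-u) du].
With ∫ u^2·(1 - u/2)^2·e^(-u) du = -(u^4/4 + u^2 + 2·u + 2)·e^(-u) + C, the region integral is ≈ 1.8935 and the full one is 2.
Taking the ratio yields P = 0.9467.

P ≈ 0.947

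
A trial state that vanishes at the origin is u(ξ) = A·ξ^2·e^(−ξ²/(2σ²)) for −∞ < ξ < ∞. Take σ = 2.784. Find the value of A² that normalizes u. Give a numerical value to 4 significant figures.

Normalization requires ∫|u|² dξ = 1, integrated from −∞ to ∞.
Carrying out the integral gives A² · 3·√(π)·σ^5/4.
Setting this equal to 1 gives A² = 1/(3·√(π)·σ^5/4).
Plugging in σ = 2.784 yields A = 0.067067.

A^2 ≈ 0.004498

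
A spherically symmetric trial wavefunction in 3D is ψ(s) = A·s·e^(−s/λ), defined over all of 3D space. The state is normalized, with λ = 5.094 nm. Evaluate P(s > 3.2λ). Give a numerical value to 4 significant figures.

P ≈ 0.2351

P = ∫ |ψ|² 4πs² ds over s > 3.2λ.
Normalization gives A² = 1/(3·π·λ^5).
In terms of u = s/λ (A², 4π and the length scale all cancel between numerator and denominator), P = [∫_{3.2}^{∞} u^4·e^(-2·u) du] / [∫_{0}^{∞} u^4·e^(-2·u) du].
An antiderivative of u^4·e^(-2·u) is -(u^4/2 + u^3 + 3·u^2/2 + 3·u/2 + 3/4)·e^(-2·u); evaluating from 3.2 to ∞ gives ≈ 0.176303, while the full integral is 3/4.
Taking the ratio yields P = 0.23507.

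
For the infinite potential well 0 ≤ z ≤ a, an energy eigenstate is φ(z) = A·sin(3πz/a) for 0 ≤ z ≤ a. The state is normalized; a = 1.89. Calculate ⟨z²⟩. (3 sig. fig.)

The expectation value is the |φ|²-weighted average of z^2: ∫ z^2|φ|² dz.
With ∫₀^a sin²(nπz/a) dz = a/2, the ratio of the moment integral to the normalization integral gives ⟨z²⟩ = -a^2/(18·π^2) + a^2/3.
With a = 1.89, ⟨z^2⟩ = 1.171.

⟨z^2⟩ ≈ 1.17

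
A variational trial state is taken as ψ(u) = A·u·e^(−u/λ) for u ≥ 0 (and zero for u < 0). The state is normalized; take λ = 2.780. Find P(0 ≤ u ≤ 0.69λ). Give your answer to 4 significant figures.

|ψ|² is the probability density, so P = ∫_{0}^{0.69λ} |ψ|² du.
With A² fixed by ∫|ψ|² = 1, i.e. A² = (λ^3/4)^(−1), substitute and integrate.
Substituting t = u/λ, A² and the length scale cancel in the ratio: P = ∫_{0}^{0.69} t^2·e^(-2·t) dt / ∫_{0}^{∞} t^2·e^(-2·t) dt.
With ∫ t^2·e^(-2·t) dt = -(2·t^2 + 2·t + 1)·e^(-2·t)/4 + C, the region integral is ≈ 0.0404225 and the full one is 1/4.
Evaluating gives P = 0.16169.

P ≈ 0.1617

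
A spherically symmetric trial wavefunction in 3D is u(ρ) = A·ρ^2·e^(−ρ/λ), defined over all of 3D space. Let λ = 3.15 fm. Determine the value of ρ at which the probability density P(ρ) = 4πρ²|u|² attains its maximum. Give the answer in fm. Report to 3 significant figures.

Set d/dρ [P(ρ) = 4πρ²|u|²] = 0 and solve for ρ > 0.
This gives ρ = 3·λ.
With λ = 3.15, the most probable radial distance is 9.450 fm.

ρ ≈ 9.45 fm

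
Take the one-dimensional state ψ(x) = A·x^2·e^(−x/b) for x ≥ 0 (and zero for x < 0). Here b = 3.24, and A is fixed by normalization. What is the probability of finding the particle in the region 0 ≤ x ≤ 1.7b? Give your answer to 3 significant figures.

|ψ|² is the probability density, so P = ∫_{0}^{1.7b} |ψ|² dx.
Since A² = 1/(3·b^5/4), this is the region integral divided by the full normalization integral.
In terms of u = x/b (A² and the length scale cancel between numerator and denominator), P = [∫_{0}^{1.7} u^4·e^(-2·u) du] / [∫_{0}^{∞} u^4·e^(-2·u) du].
An antiderivative of u^4·e^(-2·u) is -(u^4/2 + u^3 + 3·u^2/2 + 3·u/2 + 3/4)·e^(-2·u); evaluating from 0 to 1.7 gives ≈ 0.19186, while the full integral is 3/4.
The result is P = 0.2558.

P ≈ 0.256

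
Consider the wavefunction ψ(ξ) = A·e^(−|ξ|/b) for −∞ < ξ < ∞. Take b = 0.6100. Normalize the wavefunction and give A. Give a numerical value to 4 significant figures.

Normalization requires ∫|ψ|² dξ = 1, integrated from −∞ to ∞.
With ψ = A·e^(−|ξ|/b), the integral evaluates to A²·[b].
Setting this equal to 1 gives A² = 1/(b).
With b = 0.6100: A² = 1.6393 and A = 1.2804.

A ≈ 1.280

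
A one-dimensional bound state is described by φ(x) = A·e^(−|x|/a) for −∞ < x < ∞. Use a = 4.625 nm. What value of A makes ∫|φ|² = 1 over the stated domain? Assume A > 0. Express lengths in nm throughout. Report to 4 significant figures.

A ≈ 0.4650 nm^(-1/2)

Normalization requires ∫|φ|² dx = 1, integrated from −∞ to ∞.
Using ∫₀^∞ xⁿ e^(−αx) dx = n!/αⁿ⁺¹, with φ = A·e^(−|x|/a), the integral evaluates to A²·[a].
Setting this equal to 1 gives A² = 1/(a).
Substituting a = 4.625 gives A² = 0.21622, so A = 0.46499.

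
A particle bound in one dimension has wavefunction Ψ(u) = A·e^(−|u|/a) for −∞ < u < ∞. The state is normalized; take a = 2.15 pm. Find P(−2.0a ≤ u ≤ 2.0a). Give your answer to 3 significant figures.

P ≈ 0.982

P = ∫_{−2.0a}^{2.0a} |Ψ(u)|² du.
Since A² = 1/(a), this is the region integral divided by the full normalization integral.
By symmetry take twice the u ≥ 0 contribution in numerator and denominator; the 2's cancel. Substituting t = u/a, A² and the length scale cancel in the ratio: P = ∫_{0}^{2.0} e^(-2·t) dt / ∫_{0}^{∞} e^(-2·t) dt.
With ∫ e^(-2·t) dt = -e^(-2·t)/2 + C, the region integral is 1/2 - e^(-4)/2 and the full one is 1/2.
Evaluating gives P = 0.9817.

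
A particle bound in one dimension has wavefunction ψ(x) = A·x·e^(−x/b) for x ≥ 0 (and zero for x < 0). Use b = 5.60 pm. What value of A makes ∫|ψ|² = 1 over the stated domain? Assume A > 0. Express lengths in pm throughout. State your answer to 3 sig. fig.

A ≈ 0.151 pm^(-3/2)

We need A² ∫|f|² dx = 1, taking the integral from 0 to ∞.
∫|ψ|² dx = A²·(b^3/4).
Hence A² = 1/[b^3/4].
With b = 5.60: A² = 0.02278 and A = 0.1509.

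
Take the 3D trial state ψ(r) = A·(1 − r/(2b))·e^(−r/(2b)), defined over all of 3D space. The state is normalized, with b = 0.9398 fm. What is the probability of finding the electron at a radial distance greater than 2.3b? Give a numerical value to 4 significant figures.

P ≈ 0.9467

With dV = 4πr²dr, the probability is ∫|ψ|² dV over r > 2.3b.
The full normalization integral is A²·[8·π·b^3] = 1, fixing A².
In terms of u = r/b (A², 4π and the length scale all cancel between numerator and denominator), P = [∫_{2.3}^{∞} u^2·(1 - u/2)^2·e^(-u) du] / [∫_{0}^{∞} u^2·(1 - u/2)^2·e^(-u) du].
With ∫ u^2·(1 - u/2)^2·e^(-u) du = -(u^4/4 + u^2 + 2·u + 2)·e^(-u) + C, the region integral is ≈ 1.89349 and the full one is 2.
This evaluates to P = 0.94675.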